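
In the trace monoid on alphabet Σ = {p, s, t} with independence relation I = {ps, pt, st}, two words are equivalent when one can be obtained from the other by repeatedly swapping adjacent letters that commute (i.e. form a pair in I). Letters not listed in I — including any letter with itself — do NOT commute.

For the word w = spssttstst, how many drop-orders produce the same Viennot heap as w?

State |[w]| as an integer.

piece 0:s — minimal
piece 1:p — minimal
piece 2:s rests on {0:s}
piece 3:s rests on {2:s}
piece 4:t — minimal
piece 5:t rests on {4:t}
piece 6:s rests on {3:s}
piece 7:t rests on {5:t}
piece 8:s rests on {6:s}
piece 9:t rests on {7:t}
minimal pieces: {0:s, 1:p, 4:t}
ways to finish when only these pieces remain (= sum over removing one remaining piece with nothing left below it):
  1 left: {1}→1  {8}→1  {9}→1
  2 left: {1,8}→2  {1,9}→2  {6,8}→1  {7,9}→1  {8,9}→2
  3 left: {1,6,8}→3  {1,7,9}→3  {1,8,9}→6  {3,6,8}→1  {5,7,9}→1  {6,8,9}→3  {7,8,9}→3
  4 left: {1,3,6,8}→4  {1,5,7,9}→4  {1,6,8,9}→12  {1,7,8,9}→12  {2,3,6,8}→1  {3,6,8,9}→4  {4,5,7,9}→1  {5,7,8,9}→4  {6,7,8,9}→6
  5 left: {0,2,3,6,8}→1  {1,2,3,6,8}→5  {1,3,6,8,9}→20  {1,4,5,7,9}→5  {1,5,7,8,9}→20  {1,6,7,8,9}→30  {2,3,6,8,9}→5  {3,6,7,8,9}→10  {4,5,7,8,9}→5  {5,6,7,8,9}→10
  6 left: {0,1,2,3,6,8}→6  {0,2,3,6,8,9}→6  {1,2,3,6,8,9}→30  {1,3,6,7,8,9}→60  {1,4,5,7,8,9}→30  {1,5,6,7,8,9}→60  {2,3,6,7,8,9}→15  {3,5,6,7,8,9}→20  {4,5,6,7,8,9}→15
  7 left: {0,1,2,3,6,8,9}→42  {0,2,3,6,7,8,9}→21  {1,2,3,6,7,8,9}→105  {1,3,5,6,7,8,9}→140  {1,4,5,6,7,8,9}→105  {2,3,5,6,7,8,9}→35  {3,4,5,6,7,8,9}→35
  8 left: {0,1,2,3,6,7,8,9}→168  {0,2,3,5,6,7,8,9}→56  {1,2,3,5,6,7,8,9}→280  {1,3,4,5,6,7,8,9}→280  {2,3,4,5,6,7,8,9}→70
  placing 0:s first → 630 extensions
  placing 1:p first → 126 extensions
  placing 4:t first → 504 extensions
total linear extensions = 1260

1260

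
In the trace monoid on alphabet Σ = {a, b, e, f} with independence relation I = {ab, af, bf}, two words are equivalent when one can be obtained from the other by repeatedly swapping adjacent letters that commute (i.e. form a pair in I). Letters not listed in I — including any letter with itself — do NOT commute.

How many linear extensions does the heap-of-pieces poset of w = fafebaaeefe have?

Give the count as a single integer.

#0=f has no predecessor
#1=a has no predecessor
#2=f depends on [0:f]
#3=e depends on [1:a, 2:f]
#4=b depends on [3:e]
#5=a depends on [3:e]
#6=a depends on [5:a]
#7=e depends on [4:b, 6:a]
#8=e depends on [7:e]
#9=f depends on [8:e]
#10=e depends on [9:f]
sources: [0:f, 1:a]
N(rest) = Σ N(rest − s) over sources s of rest; N(one piece) = 1:
  size 1 → [10]=1
  size 2 → [9,10]=1
  size 3 → [8,9,10]=1
  size 4 → [7,8,9,10]=1
  size 5 → [4,7,8,9,10]=1  [6,7,8,9,10]=1
  size 6 → [4,6,7,8,9,10]=2  [5,6,7,8,9,10]=1
  size 7 → [4,5,6,7,8,9,10]=3
  size 8 → [3,4,5,6,7,8,9,10]=3
  size 9 → [1,3,4,5,6,7,8,9,10]=3  [2,3,4,5,6,7,8,9,10]=3
  first=0(f) contributes 6
  first=1(a) contributes 3
|[w]| = 9

9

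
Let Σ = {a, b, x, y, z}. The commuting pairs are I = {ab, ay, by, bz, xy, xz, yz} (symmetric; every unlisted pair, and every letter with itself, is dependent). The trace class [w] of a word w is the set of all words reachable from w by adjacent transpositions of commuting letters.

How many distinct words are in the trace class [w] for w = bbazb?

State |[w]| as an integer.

10

#0=b has no predecessor
#1=b depends on [0:b]
#2=a has no predecessor
#3=z depends on [2:a]
#4=b depends on [1:b]
sources: [0:b, 2:a]
N(rest) = Σ N(rest − s) over sources s of rest; N(one piece) = 1:
  size 1 → [3]=1  [4]=1
  size 2 → [1,4]=1  [2,3]=1  [3,4]=2
  size 3 → [0,1,4]=1  [1,3,4]=3  [2,3,4]=3
  first=0(b) contributes 6
  first=2(a) contributes 4
|[w]| = 10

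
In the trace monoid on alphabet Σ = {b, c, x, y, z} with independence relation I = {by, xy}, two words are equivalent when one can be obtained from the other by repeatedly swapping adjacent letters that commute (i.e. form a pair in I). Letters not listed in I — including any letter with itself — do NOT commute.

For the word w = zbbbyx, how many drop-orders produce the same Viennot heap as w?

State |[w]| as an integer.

5

drop 0:z onto floor
drop 1:b onto {0:z}
drop 2:b onto {1:b}
drop 3:b onto {2:b}
drop 4:y onto {0:z}
drop 5:x onto {3:b}
ground layer = {0:z}
drop-orders for the pieces not yet dropped (sum over which currently-grounded one goes next):
  1 to go: {4} 1  {5} 1
  2 to go: {3,5} 1  {4,5} 2
  3 to go: {2,3,5} 1  {3,4,5} 3
  4 to go: {1,2,3,5} 1  {2,3,4,5} 4
  if 0:z drops first: 5 orders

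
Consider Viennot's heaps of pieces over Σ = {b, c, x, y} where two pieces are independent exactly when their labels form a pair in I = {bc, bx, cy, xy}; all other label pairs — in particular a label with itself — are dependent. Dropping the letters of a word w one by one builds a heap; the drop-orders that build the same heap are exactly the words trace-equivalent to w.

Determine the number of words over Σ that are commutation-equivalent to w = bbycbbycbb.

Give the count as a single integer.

0(b) covers ∅
1(b) covers 0:b
2(y) covers 1:b
3(c) covers ∅
4(b) covers 2:y
5(b) covers 4:b
6(y) covers 5:b
7(c) covers 3:c
8(b) covers 6:y
9(b) covers 8:b
floor of heap: 0:b, 3:c
completions by unplaced set U, small U first (add the entries for U minus each lowest piece of U):
  |U|=1: {7}:1  {9}:1
  |U|=2: {3,7}:1  {7,9}:2  {8,9}:1
  |U|=3: {3,7,9}:3  {6,8,9}:1  {7,8,9}:3
  |U|=4: {3,7,8,9}:6  {5,6,8,9}:1  {6,7,8,9}:4
  |U|=5: {3,6,7,8,9}:10  {4,5,6,8,9}:1  {5,6,7,8,9}:5
  |U|=6: {2,4,5,6,8,9}:1  {3,5,6,7,8,9}:15  {4,5,6,7,8,9}:6
  |U|=7: {1,2,4,5,6,8,9}:1  {2,4,5,6,7,8,9}:7  {3,4,5,6,7,8,9}:21
  |U|=8: {0,1,2,4,5,6,8,9}:1  {1,2,4,5,6,7,8,9}:8  {2,3,4,5,6,7,8,9}:28
  start at 0(b): 36
  start at 3(c): 9
sum over floor = 45

45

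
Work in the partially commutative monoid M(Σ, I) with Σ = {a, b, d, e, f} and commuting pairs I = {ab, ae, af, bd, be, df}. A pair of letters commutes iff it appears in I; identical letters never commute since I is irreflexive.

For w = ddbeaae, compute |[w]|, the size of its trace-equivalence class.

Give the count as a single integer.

piece 0:d — minimal
piece 1:d rests on {0:d}
piece 2:b — minimal
piece 3:e rests on {1:d}
piece 4:a rests on {1:d}
piece 5:a rests on {4:a}
piece 6:e rests on {3:e}
minimal pieces: {0:d, 2:b}
ways to finish when only these pieces remain (= sum over removing one remaining piece with nothing left below it):
  1 left: {2}→1  {5}→1  {6}→1
  2 left: {2,5}→2  {2,6}→2  {3,6}→1  {4,5}→1  {5,6}→2
  3 left: {2,3,6}→3  {2,4,5}→3  {2,5,6}→6  {3,5,6}→3  {4,5,6}→3
  4 left: {2,3,5,6}→12  {2,4,5,6}→12  {3,4,5,6}→6
  5 left: {1,3,4,5,6}→6  {2,3,4,5,6}→30
  placing 0:d first → 36 extensions
  placing 2:b first → 6 extensions
total linear extensions = 42

42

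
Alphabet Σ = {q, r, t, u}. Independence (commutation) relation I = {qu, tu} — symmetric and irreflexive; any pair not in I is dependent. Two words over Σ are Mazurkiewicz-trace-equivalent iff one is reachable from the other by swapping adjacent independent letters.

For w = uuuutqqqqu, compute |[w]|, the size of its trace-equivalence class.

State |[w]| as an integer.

252

drop 0:u onto floor
drop 1:u onto {0:u}
drop 2:u onto {1:u}
drop 3:u onto {2:u}
drop 4:t onto floor
drop 5:q onto {4:t}
drop 6:q onto {5:q}
drop 7:q onto {6:q}
drop 8:q onto {7:q}
drop 9:u onto {3:u}
ground layer = {0:u, 4:t}
drop-orders for the pieces not yet dropped (sum over which currently-grounded one goes next):
  1 to go: {8} 1  {9} 1
  2 to go: {3,9} 1  {7,8} 1  {8,9} 2
  3 to go: {2,3,9} 1  {3,8,9} 3  {6,7,8} 1  {7,8,9} 3
  4 to go: {1,2,3,9} 1  {2,3,8,9} 4  {3,7,8,9} 6  {5,6,7,8} 1  {6,7,8,9} 4
  5 to go: {0,1,2,3,9} 1  {1,2,3,8,9} 5  {2,3,7,8,9} 10  {3,6,7,8,9} 10  {4,5,6,7,8} 1  {5,6,7,8,9} 5
  6 to go: {0,1,2,3,8,9} 6  {1,2,3,7,8,9} 15  {2,3,6,7,8,9} 20  {3,5,6,7,8,9} 15  {4,5,6,7,8,9} 6
  7 to go: {0,1,2,3,7,8,9} 21  {1,2,3,6,7,8,9} 35  {2,3,5,6,7,8,9} 35  {3,4,5,6,7,8,9} 21
  8 to go: {0,1,2,3,6,7,8,9} 56  {1,2,3,5,6,7,8,9} 70  {2,3,4,5,6,7,8,9} 56
  if 0:u drops first: 126 orders
  if 4:t drops first: 126 orders
heap linearizations: 252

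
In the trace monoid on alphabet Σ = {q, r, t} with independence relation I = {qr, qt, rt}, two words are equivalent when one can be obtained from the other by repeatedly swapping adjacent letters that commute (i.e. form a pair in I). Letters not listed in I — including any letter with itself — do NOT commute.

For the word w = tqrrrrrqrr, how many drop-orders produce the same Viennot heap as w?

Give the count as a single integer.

drop 0:t onto floor
drop 1:q onto floor
drop 2:r onto floor
drop 3:r onto {2:r}
drop 4:r onto {3:r}
drop 5:r onto {4:r}
drop 6:r onto {5:r}
drop 7:q onto {1:q}
drop 8:r onto {6:r}
drop 9:r onto {8:r}
ground layer = {0:t, 1:q, 2:r}
drop-orders for the pieces not yet dropped (sum over which currently-grounded one goes next):
  1 to go: {0} 1  {7} 1  {9} 1
  2 to go: {0,7} 2  {0,9} 2  {1,7} 1  {7,9} 2  {8,9} 1
  3 to go: {0,1,7} 3  {0,7,9} 6  {0,8,9} 3  {1,7,9} 3  {6,8,9} 1  {7,8,9} 3
  4 to go: {0,1,7,9} 12  {0,6,8,9} 4  {0,7,8,9} 12  {1,7,8,9} 6  {5,6,8,9} 1  {6,7,8,9} 4
  5 to go: {0,1,7,8,9} 30  {0,5,6,8,9} 5  {0,6,7,8,9} 20  {1,6,7,8,9} 10  {4,5,6,8,9} 1  {5,6,7,8,9} 5
  6 to go: {0,1,6,7,8,9} 60  {0,4,5,6,8,9} 6  {0,5,6,7,8,9} 30  {1,5,6,7,8,9} 15  {3,4,5,6,8,9} 1  {4,5,6,7,8,9} 6
  7 to go: {0,1,5,6,7,8,9} 105  {0,3,4,5,6,8,9} 7  {0,4,5,6,7,8,9} 42  {1,4,5,6,7,8,9} 21  {2,3,4,5,6,8,9} 1  {3,4,5,6,7,8,9} 7
  8 to go: {0,1,4,5,6,7,8,9} 168  {0,2,3,4,5,6,8,9} 8  {0,3,4,5,6,7,8,9} 56  {1,3,4,5,6,7,8,9} 28  {2,3,4,5,6,7,8,9} 8
  if 0:t drops first: 36 orders
  if 1:q drops first: 72 orders
  if 2:r drops first: 252 orders
heap linearizations: 360

360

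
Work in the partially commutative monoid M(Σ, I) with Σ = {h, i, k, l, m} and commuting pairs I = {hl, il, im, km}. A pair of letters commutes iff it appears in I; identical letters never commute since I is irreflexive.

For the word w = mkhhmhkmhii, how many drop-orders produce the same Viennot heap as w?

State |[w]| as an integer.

4

drop 0:m onto floor
drop 1:k onto floor
drop 2:h onto {0:m, 1:k}
drop 3:h onto {2:h}
drop 4:m onto {3:h}
drop 5:h onto {4:m}
drop 6:k onto {5:h}
drop 7:m onto {5:h}
drop 8:h onto {6:k, 7:m}
drop 9:i onto {8:h}
drop 10:i onto {9:i}
ground layer = {0:m, 1:k}
drop-orders for the pieces not yet dropped (sum over which currently-grounded one goes next):
  1 to go: {10} 1
  2 to go: {9,10} 1
  3 to go: {8,9,10} 1
  4 to go: {6,8,9,10} 1  {7,8,9,10} 1
  5 to go: {6,7,8,9,10} 2
  6 to go: {5,6,7,8,9,10} 2
  7 to go: {4,5,6,7,8,9,10} 2
  8 to go: {3,4,5,6,7,8,9,10} 2
  9 to go: {2,3,4,5,6,7,8,9,10} 2
  if 0:m drops first: 2 orders
  if 1:k drops first: 2 orders
heap linearizations: 4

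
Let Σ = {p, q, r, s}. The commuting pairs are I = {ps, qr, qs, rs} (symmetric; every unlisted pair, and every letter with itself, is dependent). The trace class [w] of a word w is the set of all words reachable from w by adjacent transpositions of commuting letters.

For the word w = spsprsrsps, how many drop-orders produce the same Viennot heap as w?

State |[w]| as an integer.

0(s) covers ∅
1(p) covers ∅
2(s) covers 0:s
3(p) covers 1:p
4(r) covers 3:p
5(s) covers 2:s
6(r) covers 4:r
7(s) covers 5:s
8(p) covers 6:r
9(s) covers 7:s
floor of heap: 0:s, 1:p
completions by unplaced set U, small U first (add the entries for U minus each lowest piece of U):
  |U|=1: {8}:1  {9}:1
  |U|=2: {6,8}:1  {7,9}:1  {8,9}:2
  |U|=3: {4,6,8}:1  {5,7,9}:1  {6,8,9}:3  {7,8,9}:3
  |U|=4: {2,5,7,9}:1  {3,4,6,8}:1  {4,6,8,9}:4  {5,7,8,9}:4  {6,7,8,9}:6
  |U|=5: {0,2,5,7,9}:1  {1,3,4,6,8}:1  {2,5,7,8,9}:5  {3,4,6,8,9}:5  {4,6,7,8,9}:10  {5,6,7,8,9}:10
  |U|=6: {0,2,5,7,8,9}:6  {1,3,4,6,8,9}:6  {2,5,6,7,8,9}:15  {3,4,6,7,8,9}:15  {4,5,6,7,8,9}:20
  |U|=7: {0,2,5,6,7,8,9}:21  {1,3,4,6,7,8,9}:21  {2,4,5,6,7,8,9}:35  {3,4,5,6,7,8,9}:35
  |U|=8: {0,2,4,5,6,7,8,9}:56  {1,3,4,5,6,7,8,9}:56  {2,3,4,5,6,7,8,9}:70
  start at 0(s): 126
  start at 1(p): 126
sum over floor = 252

252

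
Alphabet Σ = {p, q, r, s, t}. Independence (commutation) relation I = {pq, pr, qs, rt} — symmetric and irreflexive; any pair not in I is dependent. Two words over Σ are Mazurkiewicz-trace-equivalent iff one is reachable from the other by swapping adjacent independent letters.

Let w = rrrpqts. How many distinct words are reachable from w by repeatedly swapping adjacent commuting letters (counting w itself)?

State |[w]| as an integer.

5

drop 0:r onto floor
drop 1:r onto {0:r}
drop 2:r onto {1:r}
drop 3:p onto floor
drop 4:q onto {2:r}
drop 5:t onto {3:p, 4:q}
drop 6:s onto {5:t}
ground layer = {0:r, 3:p}
drop-orders for the pieces not yet dropped (sum over which currently-grounded one goes next):
  1 to go: {6} 1
  2 to go: {5,6} 1
  3 to go: {3,5,6} 1  {4,5,6} 1
  4 to go: {2,4,5,6} 1  {3,4,5,6} 2
  5 to go: {1,2,4,5,6} 1  {2,3,4,5,6} 3
  if 0:r drops first: 4 orders
  if 3:p drops first: 1 orders
heap linearizations: 5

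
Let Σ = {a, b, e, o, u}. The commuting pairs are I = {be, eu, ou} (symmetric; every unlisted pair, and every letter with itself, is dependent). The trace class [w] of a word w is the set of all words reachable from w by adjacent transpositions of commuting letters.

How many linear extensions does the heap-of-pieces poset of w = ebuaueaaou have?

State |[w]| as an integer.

12

piece 0:e — minimal
piece 1:b — minimal
piece 2:u rests on {1:b}
piece 3:a rests on {0:e, 2:u}
piece 4:u rests on {3:a}
piece 5:e rests on {3:a}
piece 6:a rests on {4:u, 5:e}
piece 7:a rests on {6:a}
piece 8:o rests on {7:a}
piece 9:u rests on {7:a}
minimal pieces: {0:e, 1:b}
ways to finish when only these pieces remain (= sum over removing one remaining piece with nothing left below it):
  1 left: {8}→1  {9}→1
  2 left: {8,9}→2
  3 left: {7,8,9}→2
  4 left: {6,7,8,9}→2
  5 left: {4,6,7,8,9}→2  {5,6,7,8,9}→2
  6 left: {4,5,6,7,8,9}→4
  7 left: {3,4,5,6,7,8,9}→4
  8 left: {0,3,4,5,6,7,8,9}→4  {2,3,4,5,6,7,8,9}→4
  placing 0:e first → 4 extensions
  placing 1:b first → 8 extensions
total linear extensions = 12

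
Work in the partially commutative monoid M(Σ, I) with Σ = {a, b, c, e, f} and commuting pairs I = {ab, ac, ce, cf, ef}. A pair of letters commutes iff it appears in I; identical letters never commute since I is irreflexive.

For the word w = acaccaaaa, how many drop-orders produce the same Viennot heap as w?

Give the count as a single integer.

84

drop 0:a onto floor
drop 1:c onto floor
drop 2:a onto {0:a}
drop 3:c onto {1:c}
drop 4:c onto {3:c}
drop 5:a onto {2:a}
drop 6:a onto {5:a}
drop 7:a onto {6:a}
drop 8:a onto {7:a}
ground layer = {0:a, 1:c}
drop-orders for the pieces not yet dropped (sum over which currently-grounded one goes next):
  1 to go: {4} 1  {8} 1
  2 to go: {3,4} 1  {4,8} 2  {7,8} 1
  3 to go: {1,3,4} 1  {3,4,8} 3  {4,7,8} 3  {6,7,8} 1
  4 to go: {1,3,4,8} 4  {3,4,7,8} 6  {4,6,7,8} 4  {5,6,7,8} 1
  5 to go: {1,3,4,7,8} 10  {2,5,6,7,8} 1  {3,4,6,7,8} 10  {4,5,6,7,8} 5
  6 to go: {0,2,5,6,7,8} 1  {1,3,4,6,7,8} 20  {2,4,5,6,7,8} 6  {3,4,5,6,7,8} 15
  7 to go: {0,2,4,5,6,7,8} 7  {1,3,4,5,6,7,8} 35  {2,3,4,5,6,7,8} 21
  if 0:a drops first: 56 orders
  if 1:c drops first: 28 orders
heap linearizations: 84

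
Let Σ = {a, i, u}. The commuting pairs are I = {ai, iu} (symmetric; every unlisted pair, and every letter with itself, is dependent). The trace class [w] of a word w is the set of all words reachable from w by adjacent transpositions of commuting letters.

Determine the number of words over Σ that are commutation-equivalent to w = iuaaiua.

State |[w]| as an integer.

21

drop 0:i onto floor
drop 1:u onto floor
drop 2:a onto {1:u}
drop 3:a onto {2:a}
drop 4:i onto {0:i}
drop 5:u onto {3:a}
drop 6:a onto {5:u}
ground layer = {0:i, 1:u}
drop-orders for the pieces not yet dropped (sum over which currently-grounded one goes next):
  1 to go: {4} 1  {6} 1
  2 to go: {0,4} 1  {4,6} 2  {5,6} 1
  3 to go: {0,4,6} 3  {3,5,6} 1  {4,5,6} 3
  4 to go: {0,4,5,6} 6  {2,3,5,6} 1  {3,4,5,6} 4
  5 to go: {0,3,4,5,6} 10  {1,2,3,5,6} 1  {2,3,4,5,6} 5
  if 0:i drops first: 6 orders
  if 1:u drops first: 15 orders
heap linearizations: 21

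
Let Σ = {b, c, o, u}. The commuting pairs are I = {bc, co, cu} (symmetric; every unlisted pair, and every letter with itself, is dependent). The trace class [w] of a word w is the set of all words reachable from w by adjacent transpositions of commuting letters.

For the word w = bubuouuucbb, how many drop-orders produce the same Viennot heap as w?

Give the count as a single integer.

0(b) covers ∅
1(u) covers 0:b
2(b) covers 1:u
3(u) covers 2:b
4(o) covers 3:u
5(u) covers 4:o
6(u) covers 5:u
7(u) covers 6:u
8(c) covers ∅
9(b) covers 7:u
10(b) covers 9:b
floor of heap: 0:b, 8:c
completions by unplaced set U, small U first (add the entries for U minus each lowest piece of U):
  |U|=1: {8}:1  {10}:1
  |U|=2: {8,10}:2  {9,10}:1
  |U|=3: {7,9,10}:1  {8,9,10}:3
  |U|=4: {6,7,9,10}:1  {7,8,9,10}:4
  |U|=5: {5,6,7,9,10}:1  {6,7,8,9,10}:5
  |U|=6: {4,5,6,7,9,10}:1  {5,6,7,8,9,10}:6
  |U|=7: {3,4,5,6,7,9,10}:1  {4,5,6,7,8,9,10}:7
  |U|=8: {2,3,4,5,6,7,9,10}:1  {3,4,5,6,7,8,9,10}:8
  |U|=9: {1,2,3,4,5,6,7,9,10}:1  {2,3,4,5,6,7,8,9,10}:9
  start at 0(b): 10
  start at 8(c): 1
sum over floor = 11

11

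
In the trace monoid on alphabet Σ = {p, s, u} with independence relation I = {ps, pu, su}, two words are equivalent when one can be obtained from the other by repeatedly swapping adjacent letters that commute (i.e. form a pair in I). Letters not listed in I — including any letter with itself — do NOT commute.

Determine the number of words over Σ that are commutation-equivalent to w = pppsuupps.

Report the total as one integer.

piece 0:p — minimal
piece 1:p rests on {0:p}
piece 2:p rests on {1:p}
piece 3:s — minimal
piece 4:u — minimal
piece 5:u rests on {4:u}
piece 6:p rests on {2:p}
piece 7:p rests on {6:p}
piece 8:s rests on {3:s}
minimal pieces: {0:p, 3:s, 4:u}
ways to finish when only these pieces remain (= sum over removing one remaining piece with nothing left below it):
  1 left: {5}→1  {7}→1  {8}→1
  2 left: {3,8}→1  {4,5}→1  {5,7}→2  {5,8}→2  {6,7}→1  {7,8}→2
  3 left: {2,6,7}→1  {3,5,8}→3  {3,7,8}→3  {4,5,7}→3  {4,5,8}→3  {5,6,7}→3  {5,7,8}→6  {6,7,8}→3
  4 left: {1,2,6,7}→1  {2,5,6,7}→4  {2,6,7,8}→4  {3,4,5,8}→6  {3,5,7,8}→12  {3,6,7,8}→6  {4,5,6,7}→6  {4,5,7,8}→12  {5,6,7,8}→12
  5 left: {0,1,2,6,7}→1  {1,2,5,6,7}→5  {1,2,6,7,8}→5  {2,3,6,7,8}→10  {2,4,5,6,7}→10  {2,5,6,7,8}→20  {3,4,5,7,8}→30  {3,5,6,7,8}→30  {4,5,6,7,8}→30
  6 left: {0,1,2,5,6,7}→6  {0,1,2,6,7,8}→6  {1,2,3,6,7,8}→15  {1,2,4,5,6,7}→15  {1,2,5,6,7,8}→30  {2,3,5,6,7,8}→60  {2,4,5,6,7,8}→60  {3,4,5,6,7,8}→90
  7 left: {0,1,2,3,6,7,8}→21  {0,1,2,4,5,6,7}→21  {0,1,2,5,6,7,8}→42  {1,2,3,5,6,7,8}→105  {1,2,4,5,6,7,8}→105  {2,3,4,5,6,7,8}→210
  placing 0:p first → 420 extensions
  placing 3:s first → 168 extensions
  placing 4:u first → 168 extensions
total linear extensions = 756

756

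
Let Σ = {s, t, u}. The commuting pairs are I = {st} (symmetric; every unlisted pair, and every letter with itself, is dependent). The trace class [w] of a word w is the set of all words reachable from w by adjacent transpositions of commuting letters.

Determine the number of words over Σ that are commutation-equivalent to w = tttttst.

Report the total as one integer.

7

0(t) covers ∅
1(t) covers 0:t
2(t) covers 1:t
3(t) covers 2:t
4(t) covers 3:t
5(s) covers ∅
6(t) covers 4:t
floor of heap: 0:t, 5:s
completions by unplaced set U, small U first (add the entries for U minus each lowest piece of U):
  |U|=1: {5}:1  {6}:1
  |U|=2: {4,6}:1  {5,6}:2
  |U|=3: {3,4,6}:1  {4,5,6}:3
  |U|=4: {2,3,4,6}:1  {3,4,5,6}:4
  |U|=5: {1,2,3,4,6}:1  {2,3,4,5,6}:5
  start at 0(t): 6
  start at 5(s): 1
sum over floor = 7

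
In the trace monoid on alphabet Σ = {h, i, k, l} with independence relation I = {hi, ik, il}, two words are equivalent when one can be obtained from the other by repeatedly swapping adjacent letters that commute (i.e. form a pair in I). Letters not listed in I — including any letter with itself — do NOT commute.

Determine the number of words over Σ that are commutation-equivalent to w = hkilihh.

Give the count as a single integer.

piece 0:h — minimal
piece 1:k rests on {0:h}
piece 2:i — minimal
piece 3:l rests on {1:k}
piece 4:i rests on {2:i}
piece 5:h rests on {3:l}
piece 6:h rests on {5:h}
minimal pieces: {0:h, 2:i}
ways to finish when only these pieces remain (= sum over removing one remaining piece with nothing left below it):
  1 left: {4}→1  {6}→1
  2 left: {2,4}→1  {4,6}→2  {5,6}→1
  3 left: {2,4,6}→3  {3,5,6}→1  {4,5,6}→3
  4 left: {1,3,5,6}→1  {2,4,5,6}→6  {3,4,5,6}→4
  5 left: {0,1,3,5,6}→1  {1,3,4,5,6}→5  {2,3,4,5,6}→10
  placing 0:h first → 15 extensions
  placing 2:i first → 6 extensions
total linear extensions = 21

21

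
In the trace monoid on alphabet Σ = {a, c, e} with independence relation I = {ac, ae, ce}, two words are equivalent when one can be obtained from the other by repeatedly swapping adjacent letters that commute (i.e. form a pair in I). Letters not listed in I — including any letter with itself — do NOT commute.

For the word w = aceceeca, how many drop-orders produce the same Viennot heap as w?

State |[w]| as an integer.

560

drop 0:a onto floor
drop 1:c onto floor
drop 2:e onto floor
drop 3:c onto {1:c}
drop 4:e onto {2:e}
drop 5:e onto {4:e}
drop 6:c onto {3:c}
drop 7:a onto {0:a}
ground layer = {0:a, 1:c, 2:e}
drop-orders for the pieces not yet dropped (sum over which currently-grounded one goes next):
  1 to go: {5} 1  {6} 1  {7} 1
  2 to go: {0,7} 1  {3,6} 1  {4,5} 1  {5,6} 2  {5,7} 2  {6,7} 2
  3 to go: {0,5,7} 3  {0,6,7} 3  {1,3,6} 1  {2,4,5} 1  {3,5,6} 3  {3,6,7} 3  {4,5,6} 3  {4,5,7} 3  {5,6,7} 6
  4 to go: {0,3,6,7} 6  {0,4,5,7} 6  {0,5,6,7} 12  {1,3,5,6} 4  {1,3,6,7} 4  {2,4,5,6} 4  {2,4,5,7} 4  {3,4,5,6} 6  {3,5,6,7} 12  {4,5,6,7} 12
  5 to go: {0,1,3,6,7} 10  {0,2,4,5,7} 10  {0,3,5,6,7} 30  {0,4,5,6,7} 30  {1,3,4,5,6} 10  {1,3,5,6,7} 20  {2,3,4,5,6} 10  {2,4,5,6,7} 20  {3,4,5,6,7} 30
  6 to go: {0,1,3,5,6,7} 60  {0,2,4,5,6,7} 60  {0,3,4,5,6,7} 90  {1,2,3,4,5,6} 20  {1,3,4,5,6,7} 60  {2,3,4,5,6,7} 60
  if 0:a drops first: 140 orders
  if 1:c drops first: 210 orders
  if 2:e drops first: 210 orders
heap linearizations: 560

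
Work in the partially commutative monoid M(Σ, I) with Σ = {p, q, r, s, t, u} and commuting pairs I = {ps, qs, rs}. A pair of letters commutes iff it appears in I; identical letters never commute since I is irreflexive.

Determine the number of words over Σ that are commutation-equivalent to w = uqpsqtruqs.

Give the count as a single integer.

piece 0:u — minimal
piece 1:q rests on {0:u}
piece 2:p rests on {1:q}
piece 3:s rests on {0:u}
piece 4:q rests on {2:p}
piece 5:t rests on {3:s, 4:q}
piece 6:r rests on {5:t}
piece 7:u rests on {6:r}
piece 8:q rests on {7:u}
piece 9:s rests on {7:u}
minimal pieces: {0:u}
ways to finish when only these pieces remain (= sum over removing one remaining piece with nothing left below it):
  1 left: {8}→1  {9}→1
  2 left: {8,9}→2
  3 left: {7,8,9}→2
  4 left: {6,7,8,9}→2
  5 left: {5,6,7,8,9}→2
  6 left: {3,5,6,7,8,9}→2  {4,5,6,7,8,9}→2
  7 left: {2,4,5,6,7,8,9}→2  {3,4,5,6,7,8,9}→4
  8 left: {1,2,4,5,6,7,8,9}→2  {2,3,4,5,6,7,8,9}→6
  placing 0:u first → 8 extensions

8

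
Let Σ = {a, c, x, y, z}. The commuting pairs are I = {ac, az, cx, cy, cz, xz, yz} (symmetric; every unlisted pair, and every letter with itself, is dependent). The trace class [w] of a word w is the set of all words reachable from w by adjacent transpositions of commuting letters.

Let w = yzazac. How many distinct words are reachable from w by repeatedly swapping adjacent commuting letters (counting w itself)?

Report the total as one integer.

drop 0:y onto floor
drop 1:z onto floor
drop 2:a onto {0:y}
drop 3:z onto {1:z}
drop 4:a onto {2:a}
drop 5:c onto floor
ground layer = {0:y, 1:z, 5:c}
drop-orders for the pieces not yet dropped (sum over which currently-grounded one goes next):
  1 to go: {3} 1  {4} 1  {5} 1
  2 to go: {1,3} 1  {2,4} 1  {3,4} 2  {3,5} 2  {4,5} 2
  3 to go: {0,2,4} 1  {1,3,4} 3  {1,3,5} 3  {2,3,4} 3  {2,4,5} 3  {3,4,5} 6
  4 to go: {0,2,3,4} 4  {0,2,4,5} 4  {1,2,3,4} 6  {1,3,4,5} 12  {2,3,4,5} 12
  if 0:y drops first: 30 orders
  if 1:z drops first: 20 orders
  if 5:c drops first: 10 orders
heap linearizations: 60

60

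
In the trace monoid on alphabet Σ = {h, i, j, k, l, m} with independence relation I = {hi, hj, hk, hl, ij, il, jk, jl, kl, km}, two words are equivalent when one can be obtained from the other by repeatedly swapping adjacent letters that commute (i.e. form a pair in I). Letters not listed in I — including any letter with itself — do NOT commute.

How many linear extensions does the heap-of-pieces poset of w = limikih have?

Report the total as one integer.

8

0(l) covers ∅
1(i) covers ∅
2(m) covers 0:l, 1:i
3(i) covers 2:m
4(k) covers 3:i
5(i) covers 4:k
6(h) covers 2:m
floor of heap: 0:l, 1:i
completions by unplaced set U, small U first (add the entries for U minus each lowest piece of U):
  |U|=1: {5}:1  {6}:1
  |U|=2: {4,5}:1  {5,6}:2
  |U|=3: {3,4,5}:1  {4,5,6}:3
  |U|=4: {3,4,5,6}:4
  |U|=5: {2,3,4,5,6}:4
  start at 0(l): 4
  start at 1(i): 4
sum over floor = 8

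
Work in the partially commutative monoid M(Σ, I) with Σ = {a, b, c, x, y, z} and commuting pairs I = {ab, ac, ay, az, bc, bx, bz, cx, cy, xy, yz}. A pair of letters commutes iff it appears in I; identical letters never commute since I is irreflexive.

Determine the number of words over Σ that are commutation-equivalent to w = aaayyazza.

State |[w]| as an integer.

drop 0:a onto floor
drop 1:a onto {0:a}
drop 2:a onto {1:a}
drop 3:y onto floor
drop 4:y onto {3:y}
drop 5:a onto {2:a}
drop 6:z onto floor
drop 7:z onto {6:z}
drop 8:a onto {5:a}
ground layer = {0:a, 3:y, 6:z}
drop-orders for the pieces not yet dropped (sum over which currently-grounded one goes next):
  1 to go: {4} 1  {7} 1  {8} 1
  2 to go: {3,4} 1  {4,7} 2  {4,8} 2  {5,8} 1  {6,7} 1  {7,8} 2
  3 to go: {2,5,8} 1  {3,4,7} 3  {3,4,8} 3  {4,5,8} 3  {4,6,7} 3  {4,7,8} 6  {5,7,8} 3  {6,7,8} 3
  4 to go: {1,2,5,8} 1  {2,4,5,8} 4  {2,5,7,8} 4  {3,4,5,8} 6  {3,4,6,7} 6  {3,4,7,8} 12  {4,5,7,8} 12  {4,6,7,8} 12  {5,6,7,8} 6
  5 to go: {0,1,2,5,8} 1  {1,2,4,5,8} 5  {1,2,5,7,8} 5  {2,3,4,5,8} 10  {2,4,5,7,8} 20  {2,5,6,7,8} 10  {3,4,5,7,8} 30  {3,4,6,7,8} 30  {4,5,6,7,8} 30
  6 to go: {0,1,2,4,5,8} 6  {0,1,2,5,7,8} 6  {1,2,3,4,5,8} 15  {1,2,4,5,7,8} 30  {1,2,5,6,7,8} 15  {2,3,4,5,7,8} 60  {2,4,5,6,7,8} 60  {3,4,5,6,7,8} 90
  7 to go: {0,1,2,3,4,5,8} 21  {0,1,2,4,5,7,8} 42  {0,1,2,5,6,7,8} 21  {1,2,3,4,5,7,8} 105  {1,2,4,5,6,7,8} 105  {2,3,4,5,6,7,8} 210
  if 0:a drops first: 420 orders
  if 3:y drops first: 168 orders
  if 6:z drops first: 168 orders
heap linearizations: 756

756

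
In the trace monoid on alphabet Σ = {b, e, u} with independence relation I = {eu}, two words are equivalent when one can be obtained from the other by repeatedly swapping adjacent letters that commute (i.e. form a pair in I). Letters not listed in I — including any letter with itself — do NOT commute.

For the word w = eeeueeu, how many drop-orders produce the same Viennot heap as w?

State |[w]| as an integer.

#0=e has no predecessor
#1=e depends on [0:e]
#2=e depends on [1:e]
#3=u has no predecessor
#4=e depends on [2:e]
#5=e depends on [4:e]
#6=u depends on [3:u]
sources: [0:e, 3:u]
N(rest) = Σ N(rest − s) over sources s of rest; N(one piece) = 1:
  size 1 → [5]=1  [6]=1
  size 2 → [3,6]=1  [4,5]=1  [5,6]=2
  size 3 → [2,4,5]=1  [3,5,6]=3  [4,5,6]=3
  size 4 → [1,2,4,5]=1  [2,4,5,6]=4  [3,4,5,6]=6
  size 5 → [0,1,2,4,5]=1  [1,2,4,5,6]=5  [2,3,4,5,6]=10
  first=0(e) contributes 15
  first=3(u) contributes 6
|[w]| = 21

21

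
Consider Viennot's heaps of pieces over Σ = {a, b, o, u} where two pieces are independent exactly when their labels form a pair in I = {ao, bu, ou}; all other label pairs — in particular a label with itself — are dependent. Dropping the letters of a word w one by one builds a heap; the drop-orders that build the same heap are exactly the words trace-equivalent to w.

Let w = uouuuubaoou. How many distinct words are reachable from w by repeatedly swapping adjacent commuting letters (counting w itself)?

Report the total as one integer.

#0=u has no predecessor
#1=o has no predecessor
#2=u depends on [0:u]
#3=u depends on [2:u]
#4=u depends on [3:u]
#5=u depends on [4:u]
#6=b depends on [1:o]
#7=a depends on [5:u, 6:b]
#8=o depends on [6:b]
#9=o depends on [8:o]
#10=u depends on [7:a]
sources: [0:u, 1:o]
N(rest) = Σ N(rest − s) over sources s of rest; N(one piece) = 1:
  size 1 → [9]=1  [10]=1
  size 2 → [7,10]=1  [8,9]=1  [9,10]=2
  size 3 → [5,7,10]=1  [7,9,10]=3  [8,9,10]=3
  size 4 → [4,5,7,10]=1  [5,7,9,10]=4  [7,8,9,10]=6
  size 5 → [3,4,5,7,10]=1  [4,5,7,9,10]=5  [5,7,8,9,10]=10  [6,7,8,9,10]=6
  size 6 → [1,6,7,8,9,10]=6  [2,3,4,5,7,10]=1  [3,4,5,7,9,10]=6  [4,5,7,8,9,10]=15  [5,6,7,8,9,10]=16
  size 7 → [0,2,3,4,5,7,10]=1  [1,5,6,7,8,9,10]=22  [2,3,4,5,7,9,10]=7  [3,4,5,7,8,9,10]=21  [4,5,6,7,8,9,10]=31
  size 8 → [0,2,3,4,5,7,9,10]=8  [1,4,5,6,7,8,9,10]=53  [2,3,4,5,7,8,9,10]=28  [3,4,5,6,7,8,9,10]=52
  size 9 → [0,2,3,4,5,7,8,9,10]=36  [1,3,4,5,6,7,8,9,10]=105  [2,3,4,5,6,7,8,9,10]=80
  first=0(u) contributes 185
  first=1(o) contributes 116
|[w]| = 301

301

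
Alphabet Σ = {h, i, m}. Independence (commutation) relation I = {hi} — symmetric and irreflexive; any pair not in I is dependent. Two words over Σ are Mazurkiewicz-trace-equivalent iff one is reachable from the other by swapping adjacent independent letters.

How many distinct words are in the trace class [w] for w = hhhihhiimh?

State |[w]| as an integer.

piece 0:h — minimal
piece 1:h rests on {0:h}
piece 2:h rests on {1:h}
piece 3:i — minimal
piece 4:h rests on {2:h}
piece 5:h rests on {4:h}
piece 6:i rests on {3:i}
piece 7:i rests on {6:i}
piece 8:m rests on {5:h, 7:i}
piece 9:h rests on {8:m}
minimal pieces: {0:h, 3:i}
ways to finish when only these pieces remain (= sum over removing one remaining piece with nothing left below it):
  1 left: {9}→1
  2 left: {8,9}→1
  3 left: {5,8,9}→1  {7,8,9}→1
  4 left: {4,5,8,9}→1  {5,7,8,9}→2  {6,7,8,9}→1
  5 left: {2,4,5,8,9}→1  {3,6,7,8,9}→1  {4,5,7,8,9}→3  {5,6,7,8,9}→3
  6 left: {1,2,4,5,8,9}→1  {2,4,5,7,8,9}→4  {3,5,6,7,8,9}→4  {4,5,6,7,8,9}→6
  7 left: {0,1,2,4,5,8,9}→1  {1,2,4,5,7,8,9}→5  {2,4,5,6,7,8,9}→10  {3,4,5,6,7,8,9}→10
  8 left: {0,1,2,4,5,7,8,9}→6  {1,2,4,5,6,7,8,9}→15  {2,3,4,5,6,7,8,9}→20
  placing 0:h first → 35 extensions
  placing 3:i first → 21 extensions
total linear extensions = 56

56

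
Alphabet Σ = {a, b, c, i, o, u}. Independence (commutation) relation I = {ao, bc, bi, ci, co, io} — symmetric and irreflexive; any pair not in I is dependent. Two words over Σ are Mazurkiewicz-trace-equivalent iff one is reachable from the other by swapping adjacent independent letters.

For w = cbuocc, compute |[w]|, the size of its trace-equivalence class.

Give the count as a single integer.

piece 0:c — minimal
piece 1:b — minimal
piece 2:u rests on {0:c, 1:b}
piece 3:o rests on {2:u}
piece 4:c rests on {2:u}
piece 5:c rests on {4:c}
minimal pieces: {0:c, 1:b}
ways to finish when only these pieces remain (= sum over removing one remaining piece with nothing left below it):
  1 left: {3}→1  {5}→1
  2 left: {3,5}→2  {4,5}→1
  3 left: {3,4,5}→3
  4 left: {2,3,4,5}→3
  placing 0:c first → 3 extensions
  placing 1:b first → 3 extensions
total linear extensions = 6

6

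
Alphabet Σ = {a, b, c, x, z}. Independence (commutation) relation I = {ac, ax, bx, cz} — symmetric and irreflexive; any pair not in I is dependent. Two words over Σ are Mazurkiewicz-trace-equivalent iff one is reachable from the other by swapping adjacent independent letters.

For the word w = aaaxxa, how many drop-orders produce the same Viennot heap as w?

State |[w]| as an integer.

drop 0:a onto floor
drop 1:a onto {0:a}
drop 2:a onto {1:a}
drop 3:x onto floor
drop 4:x onto {3:x}
drop 5:a onto {2:a}
ground layer = {0:a, 3:x}
drop-orders for the pieces not yet dropped (sum over which currently-grounded one goes next):
  1 to go: {4} 1  {5} 1
  2 to go: {2,5} 1  {3,4} 1  {4,5} 2
  3 to go: {1,2,5} 1  {2,4,5} 3  {3,4,5} 3
  4 to go: {0,1,2,5} 1  {1,2,4,5} 4  {2,3,4,5} 6
  if 0:a drops first: 10 orders
  if 3:x drops first: 5 orders
heap linearizations: 15

15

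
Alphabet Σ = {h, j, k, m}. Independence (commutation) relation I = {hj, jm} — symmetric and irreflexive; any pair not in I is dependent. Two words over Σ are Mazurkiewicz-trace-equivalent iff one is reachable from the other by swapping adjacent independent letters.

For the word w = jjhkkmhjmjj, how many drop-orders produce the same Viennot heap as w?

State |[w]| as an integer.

0(j) covers ∅
1(j) covers 0:j
2(h) covers ∅
3(k) covers 1:j, 2:h
4(k) covers 3:k
5(m) covers 4:k
6(h) covers 5:m
7(j) covers 4:k
8(m) covers 6:h
9(j) covers 7:j
10(j) covers 9:j
floor of heap: 0:j, 2:h
completions by unplaced set U, small U first (add the entries for U minus each lowest piece of U):
  |U|=1: {8}:1  {10}:1
  |U|=2: {6,8}:1  {8,10}:2  {9,10}:1
  |U|=3: {5,6,8}:1  {6,8,10}:3  {7,9,10}:1  {8,9,10}:3
  |U|=4: {5,6,8,10}:4  {6,8,9,10}:6  {7,8,9,10}:4
  |U|=5: {5,6,8,9,10}:10  {6,7,8,9,10}:10
  |U|=6: {5,6,7,8,9,10}:20
  |U|=7: {4,5,6,7,8,9,10}:20
  |U|=8: {3,4,5,6,7,8,9,10}:20
  |U|=9: {1,3,4,5,6,7,8,9,10}:20  {2,3,4,5,6,7,8,9,10}:20
  start at 0(j): 40
  start at 2(h): 20
sum over floor = 60

60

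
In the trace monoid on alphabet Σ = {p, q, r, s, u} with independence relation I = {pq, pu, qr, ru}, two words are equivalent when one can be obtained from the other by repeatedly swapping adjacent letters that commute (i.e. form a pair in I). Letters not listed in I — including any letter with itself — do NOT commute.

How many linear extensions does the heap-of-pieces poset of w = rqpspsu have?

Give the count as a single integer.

0(r) covers ∅
1(q) covers ∅
2(p) covers 0:r
3(s) covers 1:q, 2:p
4(p) covers 3:s
5(s) covers 4:p
6(u) covers 5:s
floor of heap: 0:r, 1:q
completions by unplaced set U, small U first (add the entries for U minus each lowest piece of U):
  |U|=1: {6}:1
  |U|=2: {5,6}:1
  |U|=3: {4,5,6}:1
  |U|=4: {3,4,5,6}:1
  |U|=5: {1,3,4,5,6}:1  {2,3,4,5,6}:1
  start at 0(r): 2
  start at 1(q): 1
sum over floor = 3

3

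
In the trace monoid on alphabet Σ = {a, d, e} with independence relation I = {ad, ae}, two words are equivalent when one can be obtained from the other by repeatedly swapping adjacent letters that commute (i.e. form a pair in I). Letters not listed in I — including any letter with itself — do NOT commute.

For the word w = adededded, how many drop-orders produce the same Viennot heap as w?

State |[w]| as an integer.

piece 0:a — minimal
piece 1:d — minimal
piece 2:e rests on {1:d}
piece 3:d rests on {2:e}
piece 4:e rests on {3:d}
piece 5:d rests on {4:e}
piece 6:d rests on {5:d}
piece 7:e rests on {6:d}
piece 8:d rests on {7:e}
minimal pieces: {0:a, 1:d}
ways to finish when only these pieces remain (= sum over removing one remaining piece with nothing left below it):
  1 left: {0}→1  {8}→1
  2 left: {0,8}→2  {7,8}→1
  3 left: {0,7,8}→3  {6,7,8}→1
  4 left: {0,6,7,8}→4  {5,6,7,8}→1
  5 left: {0,5,6,7,8}→5  {4,5,6,7,8}→1
  6 left: {0,4,5,6,7,8}→6  {3,4,5,6,7,8}→1
  7 left: {0,3,4,5,6,7,8}→7  {2,3,4,5,6,7,8}→1
  placing 0:a first → 1 extensions
  placing 1:d first → 8 extensions
total linear extensions = 9

9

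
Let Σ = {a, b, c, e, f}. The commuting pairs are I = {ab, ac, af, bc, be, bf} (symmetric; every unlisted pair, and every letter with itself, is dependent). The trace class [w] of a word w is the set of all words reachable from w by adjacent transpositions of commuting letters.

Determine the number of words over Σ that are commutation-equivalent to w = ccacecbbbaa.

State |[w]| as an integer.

1980

drop 0:c onto floor
drop 1:c onto {0:c}
drop 2:a onto floor
drop 3:c onto {1:c}
drop 4:e onto {2:a, 3:c}
drop 5:c onto {4:e}
drop 6:b onto floor
drop 7:b onto {6:b}
drop 8:b onto {7:b}
drop 9:a onto {4:e}
drop 10:a onto {9:a}
ground layer = {0:c, 2:a, 6:b}
drop-orders for the pieces not yet dropped (sum over which currently-grounded one goes next):
  1 to go: {5} 1  {8} 1  {10} 1
  2 to go: {5,8} 2  {5,10} 2  {7,8} 1  {8,10} 2  {9,10} 1
  3 to go: {5,7,8} 3  {5,8,10} 6  {5,9,10} 3  {6,7,8} 1  {7,8,10} 3  {8,9,10} 3
  4 to go: {4,5,9,10} 3  {5,6,7,8} 4  {5,7,8,10} 12  {5,8,9,10} 12  {6,7,8,10} 4  {7,8,9,10} 6
  5 to go: {2,4,5,9,10} 3  {3,4,5,9,10} 3  {4,5,8,9,10} 15  {5,6,7,8,10} 20  {5,7,8,9,10} 30  {6,7,8,9,10} 10
  6 to go: {1,3,4,5,9,10} 3  {2,3,4,5,9,10} 6  {2,4,5,8,9,10} 18  {3,4,5,8,9,10} 18  {4,5,7,8,9,10} 45  {5,6,7,8,9,10} 60
  7 to go: {0,1,3,4,5,9,10} 3  {1,2,3,4,5,9,10} 9  {1,3,4,5,8,9,10} 21  {2,3,4,5,8,9,10} 42  {2,4,5,7,8,9,10} 63  {3,4,5,7,8,9,10} 63  {4,5,6,7,8,9,10} 105
  8 to go: {0,1,2,3,4,5,9,10} 12  {0,1,3,4,5,8,9,10} 24  {1,2,3,4,5,8,9,10} 72  {1,3,4,5,7,8,9,10} 84  {2,3,4,5,7,8,9,10} 168  {2,4,5,6,7,8,9,10} 168  {3,4,5,6,7,8,9,10} 168
  9 to go: {0,1,2,3,4,5,8,9,10} 108  {0,1,3,4,5,7,8,9,10} 108  {1,2,3,4,5,7,8,9,10} 324  {1,3,4,5,6,7,8,9,10} 252  {2,3,4,5,6,7,8,9,10} 504
  if 0:c drops first: 1080 orders
  if 2:a drops first: 360 orders
  if 6:b drops first: 540 orders
heap linearizations: 1980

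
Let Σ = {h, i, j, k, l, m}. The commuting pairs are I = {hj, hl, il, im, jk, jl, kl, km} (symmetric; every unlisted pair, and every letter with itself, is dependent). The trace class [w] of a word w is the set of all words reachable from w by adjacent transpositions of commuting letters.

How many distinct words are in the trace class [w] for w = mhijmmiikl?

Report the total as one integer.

20

0(m) covers ∅
1(h) covers 0:m
2(i) covers 1:h
3(j) covers 2:i
4(m) covers 3:j
5(m) covers 4:m
6(i) covers 3:j
7(i) covers 6:i
8(k) covers 7:i
9(l) covers 5:m
floor of heap: 0:m
completions by unplaced set U, small U first (add the entries for U minus each lowest piece of U):
  |U|=1: {8}:1  {9}:1
  |U|=2: {5,9}:1  {7,8}:1  {8,9}:2
  |U|=3: {4,5,9}:1  {5,8,9}:3  {6,7,8}:1  {7,8,9}:3
  |U|=4: {4,5,8,9}:4  {5,7,8,9}:6  {6,7,8,9}:4
  |U|=5: {4,5,7,8,9}:10  {5,6,7,8,9}:10
  |U|=6: {4,5,6,7,8,9}:20
  |U|=7: {3,4,5,6,7,8,9}:20
  |U|=8: {2,3,4,5,6,7,8,9}:20
  start at 0(m): 20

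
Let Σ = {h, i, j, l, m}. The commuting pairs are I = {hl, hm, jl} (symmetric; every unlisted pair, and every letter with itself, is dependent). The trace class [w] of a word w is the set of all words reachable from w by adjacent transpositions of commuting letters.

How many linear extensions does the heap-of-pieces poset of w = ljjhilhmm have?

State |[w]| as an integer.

16

piece 0:l — minimal
piece 1:j — minimal
piece 2:j rests on {1:j}
piece 3:h rests on {2:j}
piece 4:i rests on {0:l, 3:h}
piece 5:l rests on {4:i}
piece 6:h rests on {4:i}
piece 7:m rests on {5:l}
piece 8:m rests on {7:m}
minimal pieces: {0:l, 1:j}
ways to finish when only these pieces remain (= sum over removing one remaining piece with nothing left below it):
  1 left: {6}→1  {8}→1
  2 left: {6,8}→2  {7,8}→1
  3 left: {5,7,8}→1  {6,7,8}→3
  4 left: {5,6,7,8}→4
  5 left: {4,5,6,7,8}→4
  6 left: {0,4,5,6,7,8}→4  {3,4,5,6,7,8}→4
  7 left: {0,3,4,5,6,7,8}→8  {2,3,4,5,6,7,8}→4
  placing 0:l first → 4 extensions
  placing 1:j first → 12 extensions
total linear extensions = 16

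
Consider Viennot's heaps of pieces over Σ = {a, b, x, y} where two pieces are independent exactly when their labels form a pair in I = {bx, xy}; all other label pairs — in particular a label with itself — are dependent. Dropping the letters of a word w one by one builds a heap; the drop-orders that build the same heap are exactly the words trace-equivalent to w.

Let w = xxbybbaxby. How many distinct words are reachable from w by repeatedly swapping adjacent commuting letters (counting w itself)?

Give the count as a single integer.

45

#0=x has no predecessor
#1=x depends on [0:x]
#2=b has no predecessor
#3=y depends on [2:b]
#4=b depends on [3:y]
#5=b depends on [4:b]
#6=a depends on [1:x, 5:b]
#7=x depends on [6:a]
#8=b depends on [6:a]
#9=y depends on [8:b]
sources: [0:x, 2:b]
N(rest) = Σ N(rest − s) over sources s of rest; N(one piece) = 1:
  size 1 → [7]=1  [9]=1
  size 2 → [7,9]=2  [8,9]=1
  size 3 → [7,8,9]=3
  size 4 → [6,7,8,9]=3
  size 5 → [1,6,7,8,9]=3  [5,6,7,8,9]=3
  size 6 → [0,1,6,7,8,9]=3  [1,5,6,7,8,9]=6  [4,5,6,7,8,9]=3
  size 7 → [0,1,5,6,7,8,9]=9  [1,4,5,6,7,8,9]=9  [3,4,5,6,7,8,9]=3
  size 8 → [0,1,4,5,6,7,8,9]=18  [1,3,4,5,6,7,8,9]=12  [2,3,4,5,6,7,8,9]=3
  first=0(x) contributes 15
  first=2(b) contributes 30
|[w]| = 45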